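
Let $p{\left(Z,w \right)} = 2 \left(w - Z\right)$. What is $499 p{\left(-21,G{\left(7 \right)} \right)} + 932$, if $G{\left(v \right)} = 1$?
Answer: $22888$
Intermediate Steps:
$p{\left(Z,w \right)} = - 2 Z + 2 w$
$499 p{\left(-21,G{\left(7 \right)} \right)} + 932 = 499 \left(\left(-2\right) \left(-21\right) + 2 \cdot 1\right) + 932 = 499 \left(42 + 2\right) + 932 = 499 \cdot 44 + 932 = 21956 + 932 = 22888$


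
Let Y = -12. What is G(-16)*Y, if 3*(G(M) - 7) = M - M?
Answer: -84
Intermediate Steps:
G(M) = 7 (G(M) = 7 + (M - M)/3 = 7 + (⅓)*0 = 7 + 0 = 7)
G(-16)*Y = 7*(-12) = -84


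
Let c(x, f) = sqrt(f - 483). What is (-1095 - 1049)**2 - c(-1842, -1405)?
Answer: 4596736 - 4*I*sqrt(118) ≈ 4.5967e+6 - 43.451*I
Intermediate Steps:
c(x, f) = sqrt(-483 + f)
(-1095 - 1049)**2 - c(-1842, -1405) = (-1095 - 1049)**2 - sqrt(-483 - 1405) = (-2144)**2 - sqrt(-1888) = 4596736 - 4*I*sqrt(118)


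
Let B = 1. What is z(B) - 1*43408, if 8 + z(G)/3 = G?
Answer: -43429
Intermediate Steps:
z(G) = -24 + 3*G
z(B) - 1*43408 = (-24 + 3*1) - 1*43408 = (-24 + 3) - 43408 = -21 - 43408 = -43429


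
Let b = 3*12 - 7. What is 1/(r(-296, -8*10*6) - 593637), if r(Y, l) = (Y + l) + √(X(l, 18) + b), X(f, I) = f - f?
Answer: -20497/12183683260 - √29/353326814540 ≈ -1.6823e-6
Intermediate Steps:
X(f, I) = 0
b = 29 (b = 36 - 7 = 29)
r(Y, l) = Y + l + √29 (r(Y, l) = (Y + l) + √(0 + 29) = (Y + l) + √29 = Y + l + √29)
1/(r(-296, -8*10*6) - 593637) = 1/((-296 - 8*10*6 + √29) - 593637) = 1/((-296 - 80*6 + √29) - 593637) = 1/((-296 - 480 + √29) - 593637) = 1/((-776 + √29) - 593637) = 1/(-594413 + √29)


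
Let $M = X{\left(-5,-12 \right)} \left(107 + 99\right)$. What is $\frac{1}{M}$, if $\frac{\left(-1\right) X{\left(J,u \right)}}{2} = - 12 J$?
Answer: $- \frac{1}{24720} \approx -4.0453 \cdot 10^{-5}$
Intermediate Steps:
$X{\left(J,u \right)} = 24 J$ ($X{\left(J,u \right)} = - 2 \left(- 12 J\right) = 24 J$)
$M = -24720$ ($M = 24 \left(-5\right) \left(107 + 99\right) = \left(-120\right) 206 = -24720$)
$\frac{1}{M} = \frac{1}{-24720} = - \frac{1}{24720}$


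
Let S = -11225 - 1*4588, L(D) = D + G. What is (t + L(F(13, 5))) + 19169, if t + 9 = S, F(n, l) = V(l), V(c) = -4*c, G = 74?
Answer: 3401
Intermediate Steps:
F(n, l) = -4*l
L(D) = 74 + D (L(D) = D + 74 = 74 + D)
S = -15813 (S = -11225 - 4588 = -15813)
t = -15822 (t = -9 - 15813 = -15822)
(t + L(F(13, 5))) + 19169 = (-15822 + (74 - 4*5)) + 19169 = (-15822 + (74 - 20)) + 19169 = (-15822 + 54) + 19169 = -15768 + 19169 = 3401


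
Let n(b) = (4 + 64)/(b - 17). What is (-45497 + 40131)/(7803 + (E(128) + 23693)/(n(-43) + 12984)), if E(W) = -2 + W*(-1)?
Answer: -522495469/759966537 ≈ -0.68752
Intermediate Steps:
n(b) = 68/(-17 + b)
E(W) = -2 - W
(-45497 + 40131)/(7803 + (E(128) + 23693)/(n(-43) + 12984)) = (-45497 + 40131)/(7803 + ((-2 - 1*128) + 23693)/(68/(-17 - 43) + 12984)) = -5366/(7803 + ((-2 - 128) + 23693)/(68/(-60) + 12984)) = -5366/(7803 + (-130 + 23693)/(68*(-1/60) + 12984)) = -5366/(7803 + 23563/(-17/15 + 12984)) = -5366/(7803 + 23563/(194743/15)) = -5366/(7803 + 23563*(15/194743)) = -5366/(7803 + 353445/194743) = -5366/1519933074/194743 = -5366*194743/1519933074 = -522495469/759966537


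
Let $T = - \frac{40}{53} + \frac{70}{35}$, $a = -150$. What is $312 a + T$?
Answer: $- \frac{2480334}{53} \approx -46799.0$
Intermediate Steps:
$T = \frac{66}{53}$ ($T = \left(-40\right) \frac{1}{53} + 70 \cdot \frac{1}{35} = - \frac{40}{53} + 2 = \frac{66}{53} \approx 1.2453$)
$312 a + T = 312 \left(-150\right) + \frac{66}{53} = -46800 + \frac{66}{53} = - \frac{2480334}{53}$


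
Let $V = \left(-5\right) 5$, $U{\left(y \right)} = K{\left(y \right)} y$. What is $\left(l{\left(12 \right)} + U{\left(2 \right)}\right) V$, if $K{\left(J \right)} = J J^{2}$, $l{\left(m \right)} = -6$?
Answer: $-250$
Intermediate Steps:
$K{\left(J \right)} = J^{3}$
$U{\left(y \right)} = y^{4}$ ($U{\left(y \right)} = y^{3} y = y^{4}$)
$V = -25$
$\left(l{\left(12 \right)} + U{\left(2 \right)}\right) V = \left(-6 + 2^{4}\right) \left(-25\right) = \left(-6 + 16\right) \left(-25\right) = 10 \left(-25\right) = -250$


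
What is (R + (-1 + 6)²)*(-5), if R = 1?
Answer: -130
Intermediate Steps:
(R + (-1 + 6)²)*(-5) = (1 + (-1 + 6)²)*(-5) = (1 + 5²)*(-5) = (1 + 25)*(-5) = 26*(-5) = -130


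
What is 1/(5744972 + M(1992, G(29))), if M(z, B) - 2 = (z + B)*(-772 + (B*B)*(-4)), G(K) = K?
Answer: -1/2613882 ≈ -3.8257e-7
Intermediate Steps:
M(z, B) = 2 + (-772 - 4*B**2)*(B + z) (M(z, B) = 2 + (z + B)*(-772 + (B*B)*(-4)) = 2 + (B + z)*(-772 + B**2*(-4)) = 2 + (B + z)*(-772 - 4*B**2) = 2 + (-772 - 4*B**2)*(B + z))
1/(5744972 + M(1992, G(29))) = 1/(5744972 + (2 - 772*29 - 772*1992 - 4*29**3 - 4*1992*29**2)) = 1/(5744972 + (2 - 22388 - 1537824 - 4*24389 - 4*1992*841)) = 1/(5744972 + (2 - 22388 - 1537824 - 97556 - 6701088)) = 1/(5744972 - 8358854) = 1/(-2613882) = -1/2613882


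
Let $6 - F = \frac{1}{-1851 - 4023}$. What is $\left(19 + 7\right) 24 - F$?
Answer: $\frac{3630131}{5874} \approx 618.0$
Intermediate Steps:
$F = \frac{35245}{5874}$ ($F = 6 - \frac{1}{-1851 - 4023} = 6 - \frac{1}{-5874} = 6 - - \frac{1}{5874} = 6 + \frac{1}{5874} = \frac{35245}{5874} \approx 6.0002$)
$\left(19 + 7\right) 24 - F = \left(19 + 7\right) 24 - \frac{35245}{5874} = 26 \cdot 24 - \frac{35245}{5874} = 624 - \frac{35245}{5874} = \frac{3630131}{5874}$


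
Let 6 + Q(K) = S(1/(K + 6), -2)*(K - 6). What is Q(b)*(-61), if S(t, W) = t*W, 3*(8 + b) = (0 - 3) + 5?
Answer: 1586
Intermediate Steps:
b = -22/3 (b = -8 + ((0 - 3) + 5)/3 = -8 + (-3 + 5)/3 = -8 + (⅓)*2 = -8 + ⅔ = -22/3 ≈ -7.3333)
S(t, W) = W*t
Q(K) = -6 - 2*(-6 + K)/(6 + K) (Q(K) = -6 + (-2/(K + 6))*(K - 6) = -6 + (-2/(6 + K))*(-6 + K) = -6 - 2*(-6 + K)/(6 + K))
Q(b)*(-61) = (8*(-3 - 1*(-22/3))/(6 - 22/3))*(-61) = (8*(-3 + 22/3)/(-4/3))*(-61) = (8*(-¾)*(13/3))*(-61) = -26*(-61) = 1586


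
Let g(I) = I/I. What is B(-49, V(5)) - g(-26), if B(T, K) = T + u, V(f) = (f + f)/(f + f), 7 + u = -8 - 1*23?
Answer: -88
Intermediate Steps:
u = -38 (u = -7 + (-8 - 1*23) = -7 + (-8 - 23) = -7 - 31 = -38)
V(f) = 1 (V(f) = (2*f)/((2*f)) = (2*f)*(1/(2*f)) = 1)
g(I) = 1
B(T, K) = -38 + T (B(T, K) = T - 38 = -38 + T)
B(-49, V(5)) - g(-26) = (-38 - 49) - 1*1 = -87 - 1 = -88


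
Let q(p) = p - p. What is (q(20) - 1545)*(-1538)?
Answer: 2376210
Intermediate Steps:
q(p) = 0
(q(20) - 1545)*(-1538) = (0 - 1545)*(-1538) = -1545*(-1538) = 2376210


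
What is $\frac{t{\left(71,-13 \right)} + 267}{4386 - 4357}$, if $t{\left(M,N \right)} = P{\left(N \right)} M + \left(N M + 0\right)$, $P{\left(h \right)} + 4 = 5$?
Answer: $- \frac{585}{29} \approx -20.172$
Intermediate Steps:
$P{\left(h \right)} = 1$ ($P{\left(h \right)} = -4 + 5 = 1$)
$t{\left(M,N \right)} = M + M N$ ($t{\left(M,N \right)} = 1 M + \left(N M + 0\right) = M + \left(M N + 0\right) = M + M N$)
$\frac{t{\left(71,-13 \right)} + 267}{4386 - 4357} = \frac{71 \left(1 - 13\right) + 267}{4386 - 4357} = \frac{71 \left(-12\right) + 267}{29} = \left(-852 + 267\right) \frac{1}{29} = \left(-585\right) \frac{1}{29} = - \frac{585}{29}$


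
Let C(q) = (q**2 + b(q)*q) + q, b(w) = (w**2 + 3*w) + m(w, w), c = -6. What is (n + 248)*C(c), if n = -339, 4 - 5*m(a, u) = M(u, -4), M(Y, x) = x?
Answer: 39858/5 ≈ 7971.6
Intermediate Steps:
m(a, u) = 8/5 (m(a, u) = 4/5 - 1/5*(-4) = 4/5 + 4/5 = 8/5)
b(w) = 8/5 + w**2 + 3*w (b(w) = (w**2 + 3*w) + 8/5 = 8/5 + w**2 + 3*w)
C(q) = q + q**2 + q*(8/5 + q**2 + 3*q) (C(q) = (q**2 + (8/5 + q**2 + 3*q)*q) + q = (q**2 + q*(8/5 + q**2 + 3*q)) + q = q + q**2 + q*(8/5 + q**2 + 3*q))
(n + 248)*C(c) = (-339 + 248)*((1/5)*(-6)*(13 + 5*(-6)**2 + 20*(-6))) = -91*(-6)*(13 + 5*36 - 120)/5 = -91*(-6)*(13 + 180 - 120)/5 = -91*(-6)*73/5 = -91*(-438/5) = 39858/5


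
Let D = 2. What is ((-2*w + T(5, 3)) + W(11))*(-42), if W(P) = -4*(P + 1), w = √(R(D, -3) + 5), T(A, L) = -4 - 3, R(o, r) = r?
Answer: 2310 + 84*√2 ≈ 2428.8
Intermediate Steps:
T(A, L) = -7
w = √2 (w = √(-3 + 5) = √2 ≈ 1.4142)
W(P) = -4 - 4*P (W(P) = -4*(1 + P) = -4 - 4*P)
((-2*w + T(5, 3)) + W(11))*(-42) = ((-2*√2 - 7) + (-4 - 4*11))*(-42) = ((-7 - 2*√2) + (-4 - 44))*(-42) = ((-7 - 2*√2) - 48)*(-42) = (-55 - 2*√2)*(-42) = 2310 + 84*√2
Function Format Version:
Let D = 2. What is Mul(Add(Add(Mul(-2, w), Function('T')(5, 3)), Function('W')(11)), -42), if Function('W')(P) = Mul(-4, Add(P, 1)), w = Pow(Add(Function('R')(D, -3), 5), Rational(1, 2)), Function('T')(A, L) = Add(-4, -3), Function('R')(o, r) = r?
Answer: Add(2310, Mul(84, Pow(2, Rational(1, 2)))) ≈ 2428.8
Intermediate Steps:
Function('T')(A, L) = -7
w = Pow(2, Rational(1, 2)) (w = Pow(Add(-3, 5), Rational(1, 2)) = Pow(2, Rational(1, 2)) ≈ 1.4142)
Function('W')(P) = Add(-4, Mul(-4, P)) (Function('W')(P) = Mul(-4, Add(1, P)) = Add(-4, Mul(-4, P)))
Mul(Add(Add(Mul(-2, w), Function('T')(5, 3)), Function('W')(11)), -42) = Mul(Add(Add(Mul(-2, Pow(2, Rational(1, 2))), -7), Add(-4, Mul(-4, 11))), -42) = Mul(Add(Add(-7, Mul(-2, Pow(2, Rational(1, 2)))), Add(-4, -44)), -42) = Mul(Add(Add(-7, Mul(-2, Pow(2, Rational(1, 2)))), -48), -42) = Mul(Add(-55, Mul(-2, Pow(2, Rational(1, 2)))), -42) = Add(2310, Mul(84, Pow(2, Rational(1, 2))))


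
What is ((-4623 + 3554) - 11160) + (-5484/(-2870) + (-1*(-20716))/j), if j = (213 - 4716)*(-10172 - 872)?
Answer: -218144024122694/17841043605 ≈ -12227.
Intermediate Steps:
j = 49731132 (j = -4503*(-11044) = 49731132)
((-4623 + 3554) - 11160) + (-5484/(-2870) + (-1*(-20716))/j) = ((-4623 + 3554) - 11160) + (-5484/(-2870) - 1*(-20716)/49731132) = (-1069 - 11160) + (-5484*(-1/2870) + 20716*(1/49731132)) = -12229 + (2742/1435 + 5179/12432783) = -12229 + 34098122851/17841043605 = -218144024122694/17841043605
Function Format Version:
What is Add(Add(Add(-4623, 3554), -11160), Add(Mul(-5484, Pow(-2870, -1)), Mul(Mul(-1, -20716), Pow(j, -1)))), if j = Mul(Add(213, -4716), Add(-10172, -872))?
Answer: Rational(-218144024122694, 17841043605) ≈ -12227.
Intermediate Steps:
j = 49731132 (j = Mul(-4503, -11044) = 49731132)
Add(Add(Add(-4623, 3554), -11160), Add(Mul(-5484, Pow(-2870, -1)), Mul(Mul(-1, -20716), Pow(j, -1)))) = Add(Add(Add(-4623, 3554), -11160), Add(Mul(-5484, Pow(-2870, -1)), Mul(Mul(-1, -20716), Pow(49731132, -1)))) = Add(Add(-1069, -11160), Add(Mul(-5484, Rational(-1, 2870)), Mul(20716, Rational(1, 49731132)))) = Add(-12229, Add(Rational(2742, 1435), Rational(5179, 12432783))) = Add(-12229, Rational(34098122851, 17841043605)) = Rational(-218144024122694, 17841043605)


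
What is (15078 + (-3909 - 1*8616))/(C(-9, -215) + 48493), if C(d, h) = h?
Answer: 2553/48278 ≈ 0.052881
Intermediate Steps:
(15078 + (-3909 - 1*8616))/(C(-9, -215) + 48493) = (15078 + (-3909 - 1*8616))/(-215 + 48493) = (15078 + (-3909 - 8616))/48278 = (15078 - 12525)*(1/48278) = 2553*(1/48278) = 2553/48278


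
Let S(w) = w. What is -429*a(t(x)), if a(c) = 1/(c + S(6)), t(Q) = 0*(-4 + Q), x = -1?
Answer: -143/2 ≈ -71.500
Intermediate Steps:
t(Q) = 0
a(c) = 1/(6 + c) (a(c) = 1/(c + 6) = 1/(6 + c))
-429*a(t(x)) = -429/(6 + 0) = -429/6 = -429*⅙ = -143/2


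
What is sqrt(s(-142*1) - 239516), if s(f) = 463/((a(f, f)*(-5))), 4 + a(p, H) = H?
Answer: 13*I*sqrt(755252890)/730 ≈ 489.4*I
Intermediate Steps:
a(p, H) = -4 + H
s(f) = 463/(20 - 5*f) (s(f) = 463/(((-4 + f)*(-5))) = 463/(20 - 5*f))
sqrt(s(-142*1) - 239516) = sqrt(-463/(-20 + 5*(-142*1)) - 239516) = sqrt(-463/(-20 + 5*(-142)) - 239516) = sqrt(-463/(-20 - 710) - 239516) = sqrt(-463/(-730) - 239516) = sqrt(-463*(-1/730) - 239516) = sqrt(463/730 - 239516) = sqrt(-174846217/730) = 13*I*sqrt(755252890)/730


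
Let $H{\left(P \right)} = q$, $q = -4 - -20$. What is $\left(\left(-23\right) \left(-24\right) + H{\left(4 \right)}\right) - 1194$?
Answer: $-626$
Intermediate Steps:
$q = 16$ ($q = -4 + 20 = 16$)
$H{\left(P \right)} = 16$
$\left(\left(-23\right) \left(-24\right) + H{\left(4 \right)}\right) - 1194 = \left(\left(-23\right) \left(-24\right) + 16\right) - 1194 = \left(552 + 16\right) - 1194 = 568 - 1194 = -626$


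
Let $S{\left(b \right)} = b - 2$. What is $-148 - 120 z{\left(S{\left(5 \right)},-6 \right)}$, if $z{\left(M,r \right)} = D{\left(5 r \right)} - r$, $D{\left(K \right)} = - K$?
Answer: $-4468$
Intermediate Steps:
$S{\left(b \right)} = -2 + b$ ($S{\left(b \right)} = b - 2 = -2 + b$)
$z{\left(M,r \right)} = - 6 r$ ($z{\left(M,r \right)} = - 5 r - r = - 6 r$)
$-148 - 120 z{\left(S{\left(5 \right)},-6 \right)} = -148 - 120 \left(\left(-6\right) \left(-6\right)\right) = -148 - 4320 = -4468$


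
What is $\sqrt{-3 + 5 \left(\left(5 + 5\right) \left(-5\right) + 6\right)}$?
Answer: $i \sqrt{223} \approx 14.933 i$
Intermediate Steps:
$\sqrt{-3 + 5 \left(\left(5 + 5\right) \left(-5\right) + 6\right)} = \sqrt{-3 + 5 \left(10 \left(-5\right) + 6\right)} = \sqrt{-3 + 5 \left(-50 + 6\right)} = \sqrt{-3 + 5 \left(-44\right)} = \sqrt{-3 - 220} = \sqrt{-223} = i \sqrt{223}$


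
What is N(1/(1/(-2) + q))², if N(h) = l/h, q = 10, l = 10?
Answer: 9025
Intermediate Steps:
N(h) = 10/h
N(1/(1/(-2) + q))² = (10/(1/(1/(-2) + 10)))² = (10/(1/(-½ + 10)))² = (10/(1/(19/2)))² = (10/(2/19))² = (10*(19/2))² = 95² = 9025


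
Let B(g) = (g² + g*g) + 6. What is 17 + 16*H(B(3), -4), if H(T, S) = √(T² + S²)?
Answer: 17 + 64*√37 ≈ 406.30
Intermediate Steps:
B(g) = 6 + 2*g² (B(g) = (g² + g²) + 6 = 2*g² + 6 = 6 + 2*g²)
H(T, S) = √(S² + T²)
17 + 16*H(B(3), -4) = 17 + 16*√((-4)² + (6 + 2*3²)²) = 17 + 16*√(16 + (6 + 2*9)²) = 17 + 16*√(16 + (6 + 18)²) = 17 + 16*√(16 + 24²) = 17 + 16*√(16 + 576) = 17 + 16*√592 = 17 + 16*(4*√37) = 17 + 64*√37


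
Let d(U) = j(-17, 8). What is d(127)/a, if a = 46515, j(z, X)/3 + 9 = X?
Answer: -1/15505 ≈ -6.4495e-5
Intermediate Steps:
j(z, X) = -27 + 3*X
d(U) = -3 (d(U) = -27 + 3*8 = -27 + 24 = -3)
d(127)/a = -3/46515 = -3*1/46515 = -1/15505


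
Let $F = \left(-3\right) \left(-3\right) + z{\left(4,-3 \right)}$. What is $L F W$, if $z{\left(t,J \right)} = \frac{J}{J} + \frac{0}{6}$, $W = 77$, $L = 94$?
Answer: $72380$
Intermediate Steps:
$z{\left(t,J \right)} = 1$ ($z{\left(t,J \right)} = 1 + 0 \cdot \frac{1}{6} = 1 + 0 = 1$)
$F = 10$ ($F = \left(-3\right) \left(-3\right) + 1 = 9 + 1 = 10$)
$L F W = 94 \cdot 10 \cdot 77 = 940 \cdot 77 = 72380$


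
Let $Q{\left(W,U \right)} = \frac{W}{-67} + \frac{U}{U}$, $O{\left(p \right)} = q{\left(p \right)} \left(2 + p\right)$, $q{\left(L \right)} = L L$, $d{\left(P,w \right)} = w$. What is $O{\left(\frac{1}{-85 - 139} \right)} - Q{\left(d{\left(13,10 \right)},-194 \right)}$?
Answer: $- \frac{640617219}{753041408} \approx -0.85071$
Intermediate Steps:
$q{\left(L \right)} = L^{2}$
$O{\left(p \right)} = p^{2} \left(2 + p\right)$
$Q{\left(W,U \right)} = 1 - \frac{W}{67}$ ($Q{\left(W,U \right)} = W \left(- \frac{1}{67}\right) + 1 = - \frac{W}{67} + 1 = 1 - \frac{W}{67}$)
$O{\left(\frac{1}{-85 - 139} \right)} - Q{\left(d{\left(13,10 \right)},-194 \right)} = \left(\frac{1}{-85 - 139}\right)^{2} \left(2 + \frac{1}{-85 - 139}\right) - \left(1 - \frac{10}{67}\right) = \left(\frac{1}{-224}\right)^{2} \left(2 + \frac{1}{-224}\right) - \left(1 - \frac{10}{67}\right) = \left(- \frac{1}{224}\right)^{2} \left(2 - \frac{1}{224}\right) - \frac{57}{67} = \frac{1}{50176} \cdot \frac{447}{224} - \frac{57}{67} = \frac{447}{11239424} - \frac{57}{67} = - \frac{640617219}{753041408}$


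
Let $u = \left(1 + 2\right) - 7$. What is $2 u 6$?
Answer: $-48$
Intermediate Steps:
$u = -4$ ($u = 3 - 7 = -4$)
$2 u 6 = 2 \left(-4\right) 6 = \left(-8\right) 6 = -48$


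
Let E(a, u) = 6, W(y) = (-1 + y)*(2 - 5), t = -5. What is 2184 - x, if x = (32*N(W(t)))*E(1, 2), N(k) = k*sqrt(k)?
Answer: 2184 - 10368*sqrt(2) ≈ -12479.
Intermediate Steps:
W(y) = 3 - 3*y (W(y) = (-1 + y)*(-3) = 3 - 3*y)
N(k) = k**(3/2)
x = 10368*sqrt(2) (x = (32*(3 - 3*(-5))**(3/2))*6 = (32*(3 + 15)**(3/2))*6 = (32*18**(3/2))*6 = (32*(54*sqrt(2)))*6 = (1728*sqrt(2))*6 = 10368*sqrt(2) ≈ 14663.)
2184 - x = 2184 - 10368*sqrt(2)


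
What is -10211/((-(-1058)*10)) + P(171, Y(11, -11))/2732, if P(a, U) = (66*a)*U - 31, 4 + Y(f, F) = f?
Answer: 100952091/3613070 ≈ 27.941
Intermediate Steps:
Y(f, F) = -4 + f
P(a, U) = -31 + 66*U*a (P(a, U) = 66*U*a - 31 = -31 + 66*U*a)
-10211/((-(-1058)*10)) + P(171, Y(11, -11))/2732 = -10211/((-(-1058)*10)) + (-31 + 66*(-4 + 11)*171)/2732 = -10211/((-1058*(-10))) + (-31 + 66*7*171)*(1/2732) = -10211/10580 + (-31 + 79002)*(1/2732) = -10211*1/10580 + 78971*(1/2732) = -10211/10580 + 78971/2732 = 100952091/3613070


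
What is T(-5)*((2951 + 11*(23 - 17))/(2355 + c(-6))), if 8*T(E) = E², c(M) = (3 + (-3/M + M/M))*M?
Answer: 75425/18624 ≈ 4.0499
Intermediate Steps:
c(M) = M*(4 - 3/M) (c(M) = (3 + (-3/M + 1))*M = (3 + (1 - 3/M))*M = (4 - 3/M)*M = M*(4 - 3/M))
T(E) = E²/8
T(-5)*((2951 + 11*(23 - 17))/(2355 + c(-6))) = ((⅛)*(-5)²)*((2951 + 11*(23 - 17))/(2355 + (-3 + 4*(-6)))) = ((⅛)*25)*((2951 + 11*6)/(2355 + (-3 - 24))) = 25*((2951 + 66)/(2355 - 27))/8 = 25*(3017/2328)/8 = 25*(3017*(1/2328))/8 = (25/8)*(3017/2328) = 75425/18624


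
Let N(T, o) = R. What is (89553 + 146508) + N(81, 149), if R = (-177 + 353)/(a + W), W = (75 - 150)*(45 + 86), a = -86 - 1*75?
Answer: 1178652485/4993 ≈ 2.3606e+5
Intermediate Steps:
a = -161 (a = -86 - 75 = -161)
W = -9825 (W = -75*131 = -9825)
R = -88/4993 (R = (-177 + 353)/(-161 - 9825) = 176/(-9986) = 176*(-1/9986) = -88/4993 ≈ -0.017625)
N(T, o) = -88/4993
(89553 + 146508) + N(81, 149) = (89553 + 146508) - 88/4993 = 236061 - 88/4993 = 1178652485/4993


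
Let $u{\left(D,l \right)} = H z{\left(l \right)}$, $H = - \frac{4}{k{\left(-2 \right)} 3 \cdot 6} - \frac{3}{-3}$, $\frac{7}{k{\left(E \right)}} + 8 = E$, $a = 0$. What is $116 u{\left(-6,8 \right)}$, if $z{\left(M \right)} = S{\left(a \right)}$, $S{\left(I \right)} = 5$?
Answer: $\frac{48140}{63} \approx 764.13$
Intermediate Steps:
$k{\left(E \right)} = \frac{7}{-8 + E}$
$z{\left(M \right)} = 5$
$H = \frac{83}{63}$ ($H = - \frac{4}{\frac{7}{-8 - 2} \cdot 3 \cdot 6} - \frac{3}{-3} = - \frac{4}{\frac{7}{-10} \cdot 3 \cdot 6} - -1 = - \frac{4}{7 \left(- \frac{1}{10}\right) 3 \cdot 6} + 1 = - \frac{4}{\left(- \frac{7}{10}\right) 3 \cdot 6} + 1 = - \frac{4}{\left(- \frac{21}{10}\right) 6} + 1 = - \frac{4}{- \frac{63}{5}} + 1 = \left(-4\right) \left(- \frac{5}{63}\right) + 1 = \frac{20}{63} + 1 = \frac{83}{63} \approx 1.3175$)
$u{\left(D,l \right)} = \frac{415}{63}$ ($u{\left(D,l \right)} = \frac{83}{63} \cdot 5 = \frac{415}{63}$)
$116 u{\left(-6,8 \right)} = 116 \cdot \frac{415}{63} = \frac{48140}{63}$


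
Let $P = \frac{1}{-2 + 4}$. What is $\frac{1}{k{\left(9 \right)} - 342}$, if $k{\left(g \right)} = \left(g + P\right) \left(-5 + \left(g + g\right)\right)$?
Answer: $- \frac{2}{437} \approx -0.0045767$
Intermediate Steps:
$P = \frac{1}{2} \approx 0.5$
$k{\left(g \right)} = \left(\frac{1}{2} + g\right) \left(-5 + 2 g\right)$ ($k{\left(g \right)} = \left(g + \frac{1}{2}\right) \left(-5 + \left(g + g\right)\right) = \left(\frac{1}{2} + g\right) \left(-5 + 2 g\right)$)
$\frac{1}{k{\left(9 \right)} - 342} = \frac{1}{\left(- \frac{5}{2} - 36 + 2 \cdot 9^{2}\right) - 342} = \frac{1}{\left(- \frac{5}{2} - 36 + 2 \cdot 81\right) - 342} = \frac{1}{\left(- \frac{5}{2} - 36 + 162\right) - 342} = \frac{1}{\frac{247}{2} - 342} = \frac{1}{- \frac{437}{2}} = - \frac{2}{437}$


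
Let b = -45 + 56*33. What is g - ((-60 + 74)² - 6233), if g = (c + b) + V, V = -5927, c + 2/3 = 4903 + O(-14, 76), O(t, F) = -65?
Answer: 20251/3 ≈ 6750.3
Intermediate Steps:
b = 1803 (b = -45 + 1848 = 1803)
c = 14512/3 (c = -⅔ + (4903 - 65) = -⅔ + 4838 = 14512/3 ≈ 4837.3)
g = 2140/3 (g = (14512/3 + 1803) - 5927 = 19921/3 - 5927 = 2140/3 ≈ 713.33)
g - ((-60 + 74)² - 6233) = 2140/3 - ((-60 + 74)² - 6233) = 2140/3 - (14² - 6233) = 2140/3 - (196 - 6233) = 2140/3 - 1*(-6037) = 2140/3 + 6037 = 20251/3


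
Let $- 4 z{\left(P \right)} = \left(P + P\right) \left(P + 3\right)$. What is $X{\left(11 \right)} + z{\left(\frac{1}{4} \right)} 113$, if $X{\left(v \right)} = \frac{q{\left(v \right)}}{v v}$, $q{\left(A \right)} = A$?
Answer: $- \frac{16127}{352} \approx -45.815$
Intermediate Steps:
$z{\left(P \right)} = - \frac{P \left(3 + P\right)}{2}$ ($z{\left(P \right)} = - \frac{\left(P + P\right) \left(P + 3\right)}{4} = - \frac{2 P \left(3 + P\right)}{4} = - \frac{P \left(3 + P\right)}{2}$)
$X{\left(v \right)} = \frac{1}{v}$ ($X{\left(v \right)} = \frac{v}{v v} = \frac{v}{v^{2}} = \frac{1}{v}$)
$X{\left(11 \right)} + z{\left(\frac{1}{4} \right)} 113 = \frac{1}{11} + - \frac{3 + \frac{1}{4}}{2 \cdot 4} \cdot 113 = \frac{1}{11} + \left(- \frac{1}{2}\right) \frac{1}{4} \left(3 + \frac{1}{4}\right) 113 = \frac{1}{11} + \left(- \frac{1}{2}\right) \frac{1}{4} \cdot \frac{13}{4} \cdot 113 = \frac{1}{11} - \frac{1469}{32} = - \frac{16127}{352}$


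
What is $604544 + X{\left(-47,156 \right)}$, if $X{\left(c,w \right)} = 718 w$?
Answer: $716552$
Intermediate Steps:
$604544 + X{\left(-47,156 \right)} = 604544 + 718 \cdot 156 = 604544 + 112008 = 716552$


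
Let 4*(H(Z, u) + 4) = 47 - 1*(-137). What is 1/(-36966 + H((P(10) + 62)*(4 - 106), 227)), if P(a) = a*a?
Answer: -1/36924 ≈ -2.7083e-5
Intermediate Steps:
P(a) = a²
H(Z, u) = 42 (H(Z, u) = -4 + (47 - 1*(-137))/4 = -4 + (47 + 137)/4 = -4 + (¼)*184 = -4 + 46 = 42)
1/(-36966 + H((P(10) + 62)*(4 - 106), 227)) = 1/(-36966 + 42) = 1/(-36924) = -1/36924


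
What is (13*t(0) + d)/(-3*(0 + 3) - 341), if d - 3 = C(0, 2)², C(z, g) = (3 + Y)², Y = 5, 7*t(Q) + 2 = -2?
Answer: -28641/2450 ≈ -11.690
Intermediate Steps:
t(Q) = -4/7 (t(Q) = -2/7 + (⅐)*(-2) = -2/7 - 2/7 = -4/7)
C(z, g) = 64 (C(z, g) = (3 + 5)² = 8² = 64)
d = 4099 (d = 3 + 64² = 3 + 4096 = 4099)
(13*t(0) + d)/(-3*(0 + 3) - 341) = (13*(-4/7) + 4099)/(-3*(0 + 3) - 341) = (-52/7 + 4099)/(-3*3 - 341) = 28641/(7*(-9 - 341)) = (28641/7)/(-350) = (28641/7)*(-1/350) = -28641/2450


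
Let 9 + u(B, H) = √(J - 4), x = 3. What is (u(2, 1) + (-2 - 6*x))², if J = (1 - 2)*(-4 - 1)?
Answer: 784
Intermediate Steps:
J = 5 (J = -1*(-5) = 5)
u(B, H) = -8 (u(B, H) = -9 + √(5 - 4) = -9 + √1 = -9 + 1 = -8)
(u(2, 1) + (-2 - 6*x))² = (-8 + (-2 - 6*3))² = (-8 + (-2 - 18))² = (-8 - 20)² = (-28)² = 784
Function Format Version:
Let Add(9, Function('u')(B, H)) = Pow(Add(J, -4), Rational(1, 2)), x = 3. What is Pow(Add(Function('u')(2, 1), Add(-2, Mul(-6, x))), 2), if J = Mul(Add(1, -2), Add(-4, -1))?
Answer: 784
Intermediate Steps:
J = 5 (J = Mul(-1, -5) = 5)
Function('u')(B, H) = -8 (Function('u')(B, H) = Add(-9, Pow(Add(5, -4), Rational(1, 2))) = Add(-9, Pow(1, Rational(1, 2))) = Add(-9, 1) = -8)
Pow(Add(Function('u')(2, 1), Add(-2, Mul(-6, x))), 2) = Pow(Add(-8, Add(-2, Mul(-6, 3))), 2) = Pow(Add(-8, Add(-2, -18)), 2) = Pow(Add(-8, -20), 2) = Pow(-28, 2) = 784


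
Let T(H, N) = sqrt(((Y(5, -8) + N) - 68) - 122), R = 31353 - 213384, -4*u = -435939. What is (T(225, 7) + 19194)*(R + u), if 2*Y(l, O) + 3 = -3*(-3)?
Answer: -2804099445/2 - 876555*I*sqrt(5)/2 ≈ -1.4021e+9 - 9.8002e+5*I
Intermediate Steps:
u = 435939/4 (u = -1/4*(-435939) = 435939/4 ≈ 1.0898e+5)
Y(l, O) = 3 (Y(l, O) = -3/2 + (-3*(-3))/2 = -3/2 + (1/2)*9 = -3/2 + 9/2 = 3)
R = -182031
T(H, N) = sqrt(-187 + N) (T(H, N) = sqrt(((3 + N) - 68) - 122) = sqrt((-65 + N) - 122) = sqrt(-187 + N))
(T(225, 7) + 19194)*(R + u) = (sqrt(-187 + 7) + 19194)*(-182031 + 435939/4) = (sqrt(-180) + 19194)*(-292185/4) = (6*I*sqrt(5) + 19194)*(-292185/4) = (19194 + 6*I*sqrt(5))*(-292185/4) = -2804099445/2 - 876555*I*sqrt(5)/2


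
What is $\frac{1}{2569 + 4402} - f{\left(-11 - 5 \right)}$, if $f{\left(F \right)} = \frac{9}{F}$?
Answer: $\frac{62755}{111536} \approx 0.56264$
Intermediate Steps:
$\frac{1}{2569 + 4402} - f{\left(-11 - 5 \right)} = \frac{1}{2569 + 4402} - \frac{9}{-11 - 5} = \frac{1}{6971} - \frac{9}{-16} = \frac{1}{6971} - 9 \left(- \frac{1}{16}\right) = \frac{1}{6971} - - \frac{9}{16} = \frac{1}{6971} + \frac{9}{16} = \frac{62755}{111536}$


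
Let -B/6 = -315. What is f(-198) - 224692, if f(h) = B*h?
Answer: -598912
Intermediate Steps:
B = 1890 (B = -6*(-315) = 1890)
f(h) = 1890*h
f(-198) - 224692 = 1890*(-198) - 224692 = -374220 - 224692 = -598912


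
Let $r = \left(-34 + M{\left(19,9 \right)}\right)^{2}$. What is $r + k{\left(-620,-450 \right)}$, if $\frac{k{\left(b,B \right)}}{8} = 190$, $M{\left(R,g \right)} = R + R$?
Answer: $1536$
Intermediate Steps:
$M{\left(R,g \right)} = 2 R$
$k{\left(b,B \right)} = 1520$ ($k{\left(b,B \right)} = 8 \cdot 190 = 1520$)
$r = 16$ ($r = \left(-34 + 2 \cdot 19\right)^{2} = \left(-34 + 38\right)^{2} = 4^{2} = 16$)
$r + k{\left(-620,-450 \right)} = 16 + 1520 = 1536$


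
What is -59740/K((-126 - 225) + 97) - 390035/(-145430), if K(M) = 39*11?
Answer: -1704132637/12477894 ≈ -136.57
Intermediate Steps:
K(M) = 429
-59740/K((-126 - 225) + 97) - 390035/(-145430) = -59740/429 - 390035/(-145430) = -59740*1/429 - 390035*(-1/145430) = -59740/429 + 78007/29086 = -1704132637/12477894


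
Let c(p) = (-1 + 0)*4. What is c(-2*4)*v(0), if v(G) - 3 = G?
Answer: -12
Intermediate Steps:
c(p) = -4 (c(p) = -1*4 = -4)
v(G) = 3 + G
c(-2*4)*v(0) = -4*(3 + 0) = -4*3 = -12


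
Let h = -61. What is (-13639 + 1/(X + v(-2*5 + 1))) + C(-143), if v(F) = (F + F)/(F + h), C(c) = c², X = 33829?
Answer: 8063203475/1184024 ≈ 6810.0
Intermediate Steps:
v(F) = 2*F/(-61 + F) (v(F) = (F + F)/(F - 61) = (2*F)/(-61 + F) = 2*F/(-61 + F))
(-13639 + 1/(X + v(-2*5 + 1))) + C(-143) = (-13639 + 1/(33829 + 2*(-2*5 + 1)/(-61 + (-2*5 + 1)))) + (-143)² = (-13639 + 1/(33829 + 2*(-10 + 1)/(-61 + (-10 + 1)))) + 20449 = (-13639 + 1/(33829 + 2*(-9)/(-61 - 9))) + 20449 = (-13639 + 1/(33829 + 2*(-9)/(-70))) + 20449 = (-13639 + 1/(33829 + 2*(-9)*(-1/70))) + 20449 = (-13639 + 1/(33829 + 9/35)) + 20449 = (-13639 + 1/(1184024/35)) + 20449 = (-13639 + 35/1184024) + 20449 = -16148903301/1184024 + 20449 = 8063203475/1184024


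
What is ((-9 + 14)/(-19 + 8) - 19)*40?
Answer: -8560/11 ≈ -778.18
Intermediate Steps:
((-9 + 14)/(-19 + 8) - 19)*40 = (5/(-11) - 19)*40 = (5*(-1/11) - 19)*40 = (-5/11 - 19)*40 = -214/11*40 = -8560/11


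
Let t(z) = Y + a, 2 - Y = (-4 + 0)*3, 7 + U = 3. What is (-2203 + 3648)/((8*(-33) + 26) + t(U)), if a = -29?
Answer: -1445/253 ≈ -5.7115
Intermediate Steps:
U = -4 (U = -7 + 3 = -4)
Y = 14 (Y = 2 - (-4 + 0)*3 = 2 - (-4)*3 = 2 - 1*(-12) = 2 + 12 = 14)
t(z) = -15 (t(z) = 14 - 29 = -15)
(-2203 + 3648)/((8*(-33) + 26) + t(U)) = (-2203 + 3648)/((8*(-33) + 26) - 15) = 1445/((-264 + 26) - 15) = 1445/(-238 - 15) = 1445/(-253) = 1445*(-1/253) = -1445/253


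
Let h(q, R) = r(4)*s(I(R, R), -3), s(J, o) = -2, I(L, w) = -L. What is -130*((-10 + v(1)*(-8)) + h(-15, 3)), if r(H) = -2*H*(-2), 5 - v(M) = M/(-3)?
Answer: 33020/3 ≈ 11007.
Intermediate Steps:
v(M) = 5 + M/3 (v(M) = 5 - M/(-3) = 5 - M*(-1)/3 = 5 - (-1)*M/3 = 5 + M/3)
r(H) = 4*H
h(q, R) = -32 (h(q, R) = (4*4)*(-2) = 16*(-2) = -32)
-130*((-10 + v(1)*(-8)) + h(-15, 3)) = -130*((-10 + (5 + (⅓)*1)*(-8)) - 32) = -130*((-10 + (5 + ⅓)*(-8)) - 32) = -130*((-10 + (16/3)*(-8)) - 32) = -130*((-10 - 128/3) - 32) = -130*(-158/3 - 32) = -130*(-254/3) = 33020/3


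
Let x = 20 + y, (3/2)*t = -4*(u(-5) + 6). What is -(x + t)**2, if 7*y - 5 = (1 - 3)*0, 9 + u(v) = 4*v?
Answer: -2968729/441 ≈ -6731.8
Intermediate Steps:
u(v) = -9 + 4*v
y = 5/7 (y = 5/7 + ((1 - 3)*0)/7 = 5/7 + (-2*0)/7 = 5/7 + (1/7)*0 = 5/7 + 0 = 5/7 ≈ 0.71429)
t = 184/3 (t = 2*(-4*((-9 + 4*(-5)) + 6))/3 = 2*(-4*((-9 - 20) + 6))/3 = 2*(-4*(-29 + 6))/3 = 2*(-4*(-23))/3 = (2/3)*92 = 184/3 ≈ 61.333)
x = 145/7 (x = 20 + 5/7 = 145/7 ≈ 20.714)
-(x + t)**2 = -(145/7 + 184/3)**2 = -(1723/21)**2 = -1*2968729/441 = -2968729/441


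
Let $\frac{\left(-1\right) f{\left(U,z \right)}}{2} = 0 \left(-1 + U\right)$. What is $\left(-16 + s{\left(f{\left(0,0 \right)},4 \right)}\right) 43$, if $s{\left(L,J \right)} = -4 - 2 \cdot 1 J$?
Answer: $-1204$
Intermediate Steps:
$f{\left(U,z \right)} = 0$ ($f{\left(U,z \right)} = - 2 \cdot 0 \left(-1 + U\right) = \left(-2\right) 0 = 0$)
$s{\left(L,J \right)} = -4 - 2 J$
$\left(-16 + s{\left(f{\left(0,0 \right)},4 \right)}\right) 43 = \left(-16 - 12\right) 43 = \left(-28\right) 43 = -1204$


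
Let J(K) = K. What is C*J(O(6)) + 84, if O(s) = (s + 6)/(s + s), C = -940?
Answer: -856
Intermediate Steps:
O(s) = (6 + s)/(2*s) (O(s) = (6 + s)/((2*s)) = (6 + s)*(1/(2*s)) = (6 + s)/(2*s))
C*J(O(6)) + 84 = -470*(6 + 6)/6 + 84 = -470*12/6 + 84 = -940*1 + 84 = -940 + 84 = -856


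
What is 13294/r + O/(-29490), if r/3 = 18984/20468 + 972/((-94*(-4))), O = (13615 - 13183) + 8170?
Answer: 179549413451/142357077 ≈ 1261.3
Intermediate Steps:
O = 8602 (O = 432 + 8170 = 8602)
r = 724095/68714 (r = 3*(18984/20468 + 972/((-94*(-4)))) = 3*(18984*(1/20468) + 972/376) = 3*(678/731 + 972*(1/376)) = 3*(678/731 + 243/94) = 3*(241365/68714) = 724095/68714 ≈ 10.538)
13294/r + O/(-29490) = 13294/(724095/68714) + 8602/(-29490) = 13294*(68714/724095) + 8602*(-1/29490) = 913483916/724095 - 4301/14745 = 179549413451/142357077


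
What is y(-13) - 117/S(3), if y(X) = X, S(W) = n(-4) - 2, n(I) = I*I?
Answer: -299/14 ≈ -21.357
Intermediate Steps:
n(I) = I²
S(W) = 14 (S(W) = (-4)² - 2 = 16 - 2 = 14)
y(-13) - 117/S(3) = -13 - 117/14 = -299/14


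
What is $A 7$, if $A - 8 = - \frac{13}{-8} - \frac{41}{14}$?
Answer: $\frac{375}{8} \approx 46.875$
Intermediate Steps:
$A = \frac{375}{56}$ ($A = 8 - \left(- \frac{13}{8} + \frac{41}{14}\right) = 8 - \frac{73}{56} = \frac{375}{56} \approx 6.6964$)
$A 7 = \frac{375}{56} \cdot 7 = \frac{375}{8}$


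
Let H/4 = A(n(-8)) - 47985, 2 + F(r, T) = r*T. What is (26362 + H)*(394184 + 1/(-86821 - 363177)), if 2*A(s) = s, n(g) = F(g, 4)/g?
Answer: -58738101949477709/899996 ≈ -6.5265e+10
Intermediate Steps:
F(r, T) = -2 + T*r (F(r, T) = -2 + r*T = -2 + T*r)
n(g) = (-2 + 4*g)/g
A(s) = s/2
H = -383863/2 (H = 4*((4 - 2/(-8))/2 - 47985) = 4*((4 - 2*(-⅛))/2 - 47985) = 4*((4 + ¼)/2 - 47985) = 4*((½)*(17/4) - 47985) = 4*(17/8 - 47985) = 4*(-383863/8) = -383863/2 ≈ -1.9193e+5)
(26362 + H)*(394184 + 1/(-86821 - 363177)) = (26362 - 383863/2)*(394184 + 1/(-86821 - 363177)) = -331139*(394184 + 1/(-449998))/2 = -331139*(394184 - 1/449998)/2 = -331139/2*177382011631/449998 = -58738101949477709/899996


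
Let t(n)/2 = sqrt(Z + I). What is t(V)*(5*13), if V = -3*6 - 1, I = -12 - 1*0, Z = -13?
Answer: 650*I ≈ 650.0*I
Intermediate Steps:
I = -12 (I = -12 + 0 = -12)
V = -19 (V = -18 - 1 = -19)
t(n) = 10*I (t(n) = 2*sqrt(-13 - 12) = 2*sqrt(-25) = 2*(5*I) = 10*I)
t(V)*(5*13) = (10*I)*(5*13) = (10*I)*65 = 650*I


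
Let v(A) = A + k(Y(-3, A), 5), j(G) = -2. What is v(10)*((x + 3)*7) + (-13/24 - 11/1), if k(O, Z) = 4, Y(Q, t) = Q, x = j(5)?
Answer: 2075/24 ≈ 86.458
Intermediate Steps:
x = -2
v(A) = 4 + A (v(A) = A + 4 = 4 + A)
v(10)*((x + 3)*7) + (-13/24 - 11/1) = (4 + 10)*((-2 + 3)*7) + (-13/24 - 11/1) = 14*(1*7) + (-13*1/24 - 11*1) = 14*7 + (-13/24 - 11) = 98 - 277/24 = 2075/24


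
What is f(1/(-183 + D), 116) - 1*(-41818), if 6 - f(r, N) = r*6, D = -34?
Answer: 9075814/217 ≈ 41824.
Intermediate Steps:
f(r, N) = 6 - 6*r (f(r, N) = 6 - r*6 = 6 - 6*r)
f(1/(-183 + D), 116) - 1*(-41818) = (6 - 6/(-183 - 34)) - 1*(-41818) = (6 - 6/(-217)) + 41818 = (6 - 6*(-1/217)) + 41818 = (6 + 6/217) + 41818 = 1308/217 + 41818 = 9075814/217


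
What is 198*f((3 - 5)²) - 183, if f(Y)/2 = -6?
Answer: -2559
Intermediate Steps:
f(Y) = -12 (f(Y) = 2*(-6) = -12)
198*f((3 - 5)²) - 183 = 198*(-12) - 183 = -2376 - 183 = -2559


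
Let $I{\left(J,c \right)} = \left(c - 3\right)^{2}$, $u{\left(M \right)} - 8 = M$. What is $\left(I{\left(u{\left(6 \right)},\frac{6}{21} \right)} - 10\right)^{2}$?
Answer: $\frac{16641}{2401} \approx 6.9309$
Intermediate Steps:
$u{\left(M \right)} = 8 + M$
$I{\left(J,c \right)} = \left(-3 + c\right)^{2}$
$\left(I{\left(u{\left(6 \right)},\frac{6}{21} \right)} - 10\right)^{2} = \left(\left(-3 + \frac{6}{21}\right)^{2} - 10\right)^{2} = \left(\left(-3 + 6 \cdot \frac{1}{21}\right)^{2} - 10\right)^{2} = \left(\left(-3 + \frac{2}{7}\right)^{2} - 10\right)^{2} = \left(\left(- \frac{19}{7}\right)^{2} - 10\right)^{2} = \left(\frac{361}{49} - 10\right)^{2} = \left(- \frac{129}{49}\right)^{2} = \frac{16641}{2401}$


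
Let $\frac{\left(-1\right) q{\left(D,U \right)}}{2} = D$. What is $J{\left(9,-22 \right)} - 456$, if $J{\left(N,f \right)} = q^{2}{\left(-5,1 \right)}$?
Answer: $-356$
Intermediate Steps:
$q{\left(D,U \right)} = - 2 D$
$J{\left(N,f \right)} = 100$ ($J{\left(N,f \right)} = \left(\left(-2\right) \left(-5\right)\right)^{2} = 10^{2} = 100$)
$J{\left(9,-22 \right)} - 456 = 100 - 456 = -356$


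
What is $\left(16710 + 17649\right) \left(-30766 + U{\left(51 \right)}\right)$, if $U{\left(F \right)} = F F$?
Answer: $-967721235$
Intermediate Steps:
$U{\left(F \right)} = F^{2}$
$\left(16710 + 17649\right) \left(-30766 + U{\left(51 \right)}\right) = \left(16710 + 17649\right) \left(-30766 + 51^{2}\right) = 34359 \left(-30766 + 2601\right) = 34359 \left(-28165\right) = -967721235$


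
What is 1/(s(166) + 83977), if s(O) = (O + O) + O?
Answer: 1/84475 ≈ 1.1838e-5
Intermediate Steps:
s(O) = 3*O (s(O) = 2*O + O = 3*O)
1/(s(166) + 83977) = 1/(3*166 + 83977) = 1/(498 + 83977) = 1/84475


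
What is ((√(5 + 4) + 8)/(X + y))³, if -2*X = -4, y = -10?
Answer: -1331/512 ≈ -2.5996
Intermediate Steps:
X = 2 (X = -½*(-4) = 2)
((√(5 + 4) + 8)/(X + y))³ = ((√(5 + 4) + 8)/(2 - 10))³ = ((√9 + 8)/(-8))³ = ((3 + 8)*(-⅛))³ = (11*(-⅛))³ = (-11/8)³ = -1331/512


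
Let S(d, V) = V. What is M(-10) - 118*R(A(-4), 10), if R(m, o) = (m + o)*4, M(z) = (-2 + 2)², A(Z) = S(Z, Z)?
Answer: -2832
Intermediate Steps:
A(Z) = Z
M(z) = 0 (M(z) = 0² = 0)
R(m, o) = 4*m + 4*o
M(-10) - 118*R(A(-4), 10) = 0 - 118*(4*(-4) + 4*10) = 0 - 118*(-16 + 40) = 0 - 118*24 = 0 - 2832 = -2832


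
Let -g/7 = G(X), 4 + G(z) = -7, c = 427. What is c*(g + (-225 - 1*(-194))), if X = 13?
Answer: 19642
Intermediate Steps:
G(z) = -11 (G(z) = -4 - 7 = -11)
g = 77 (g = -7*(-11) = 77)
c*(g + (-225 - 1*(-194))) = 427*(77 + (-225 - 1*(-194))) = 427*(77 + (-225 + 194)) = 427*(77 - 31) = 427*46 = 19642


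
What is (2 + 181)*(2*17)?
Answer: 6222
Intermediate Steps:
(2 + 181)*(2*17) = 183*34 = 6222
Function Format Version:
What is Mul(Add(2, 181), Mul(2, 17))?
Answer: 6222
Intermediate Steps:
Mul(Add(2, 181), Mul(2, 17)) = Mul(183, 34) = 6222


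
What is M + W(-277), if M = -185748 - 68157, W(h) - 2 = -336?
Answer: -254239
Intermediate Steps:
W(h) = -334 (W(h) = 2 - 336 = -334)
M = -253905
M + W(-277) = -253905 - 334 = -254239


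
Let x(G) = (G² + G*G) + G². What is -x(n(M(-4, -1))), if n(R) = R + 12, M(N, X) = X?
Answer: -363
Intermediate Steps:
n(R) = 12 + R
x(G) = 3*G² (x(G) = (G² + G²) + G² = 2*G² + G² = 3*G²)
-x(n(M(-4, -1))) = -3*(12 - 1)² = -3*11² = -3*121 = -1*363 = -363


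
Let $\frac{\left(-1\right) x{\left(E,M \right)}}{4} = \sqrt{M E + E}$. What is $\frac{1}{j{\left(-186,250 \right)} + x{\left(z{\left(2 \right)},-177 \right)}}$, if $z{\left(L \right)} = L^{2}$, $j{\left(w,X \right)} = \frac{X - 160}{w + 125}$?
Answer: $- \frac{2745}{20960722} + \frac{29768 i \sqrt{11}}{10480361} \approx -0.00013096 + 0.0094204 i$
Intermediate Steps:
$j{\left(w,X \right)} = \frac{-160 + X}{125 + w}$
$x{\left(E,M \right)} = - 4 \sqrt{E + E M}$ ($x{\left(E,M \right)} = - 4 \sqrt{M E + E} = - 4 \sqrt{E M + E} = - 4 \sqrt{E + E M}$)
$\frac{1}{j{\left(-186,250 \right)} + x{\left(z{\left(2 \right)},-177 \right)}} = \frac{1}{\frac{-160 + 250}{125 - 186} - 4 \sqrt{2^{2} \left(1 - 177\right)}} = \frac{1}{\frac{1}{-61} \cdot 90 - 4 \sqrt{4 \left(-176\right)}} = \frac{1}{\left(- \frac{1}{61}\right) 90 - 4 \sqrt{-704}} = \frac{1}{- \frac{90}{61} - 4 \cdot 8 i \sqrt{11}} = \frac{1}{- \frac{90}{61} - 32 i \sqrt{11}}$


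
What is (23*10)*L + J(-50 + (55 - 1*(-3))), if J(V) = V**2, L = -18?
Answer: -4076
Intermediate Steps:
(23*10)*L + J(-50 + (55 - 1*(-3))) = (23*10)*(-18) + (-50 + (55 - 1*(-3)))**2 = 230*(-18) + (-50 + (55 + 3))**2 = -4140 + (-50 + 58)**2 = -4140 + 8**2 = -4140 + 64 = -4076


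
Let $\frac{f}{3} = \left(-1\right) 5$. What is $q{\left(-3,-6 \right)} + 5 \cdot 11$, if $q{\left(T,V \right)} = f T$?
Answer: $100$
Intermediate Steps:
$f = -15$ ($f = 3 \left(\left(-1\right) 5\right) = 3 \left(-5\right) = -15$)
$q{\left(T,V \right)} = - 15 T$
$q{\left(-3,-6 \right)} + 5 \cdot 11 = \left(-15\right) \left(-3\right) + 5 \cdot 11 = 45 + 55 = 100$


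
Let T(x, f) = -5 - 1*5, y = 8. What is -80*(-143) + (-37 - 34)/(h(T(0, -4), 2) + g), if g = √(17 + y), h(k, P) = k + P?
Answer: 34391/3 ≈ 11464.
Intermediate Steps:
T(x, f) = -10 (T(x, f) = -5 - 5 = -10)
h(k, P) = P + k
g = 5 (g = √(17 + 8) = √25 = 5)
-80*(-143) + (-37 - 34)/(h(T(0, -4), 2) + g) = -80*(-143) + (-37 - 34)/((2 - 10) + 5) = 11440 - 71/(-8 + 5) = 11440 - 71/(-3) = 11440 - 71*(-⅓) = 11440 + 71/3 = 34391/3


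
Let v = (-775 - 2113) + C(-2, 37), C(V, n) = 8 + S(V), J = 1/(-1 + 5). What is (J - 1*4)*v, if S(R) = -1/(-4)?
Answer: 172785/16 ≈ 10799.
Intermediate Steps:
S(R) = ¼ (S(R) = -1*(-¼) = ¼)
J = ¼ (J = 1/4 = ¼ ≈ 0.25000)
C(V, n) = 33/4 (C(V, n) = 8 + ¼ = 33/4)
v = -11519/4 (v = (-775 - 2113) + 33/4 = -2888 + 33/4 = -11519/4 ≈ -2879.8)
(J - 1*4)*v = (¼ - 1*4)*(-11519/4) = (¼ - 4)*(-11519/4) = -15/4*(-11519/4) = 172785/16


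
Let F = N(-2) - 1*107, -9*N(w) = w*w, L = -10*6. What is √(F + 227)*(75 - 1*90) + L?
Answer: -60 - 10*√269 ≈ -224.01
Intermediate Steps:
L = -60
N(w) = -w²/9 (N(w) = -w*w/9 = -w²/9)
F = -967/9 (F = -⅑*(-2)² - 1*107 = -⅑*4 - 107 = -4/9 - 107 = -967/9 ≈ -107.44)
√(F + 227)*(75 - 1*90) + L = √(-967/9 + 227)*(75 - 1*90) - 60 = √(1076/9)*(75 - 90) - 60 = (2*√269/3)*(-15) - 60 = -10*√269 - 60 = -60 - 10*√269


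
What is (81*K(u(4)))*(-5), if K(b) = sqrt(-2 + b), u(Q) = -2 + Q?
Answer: 0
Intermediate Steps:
(81*K(u(4)))*(-5) = (81*sqrt(-2 + (-2 + 4)))*(-5) = (81*sqrt(-2 + 2))*(-5) = (81*sqrt(0))*(-5) = (81*0)*(-5) = 0*(-5) = 0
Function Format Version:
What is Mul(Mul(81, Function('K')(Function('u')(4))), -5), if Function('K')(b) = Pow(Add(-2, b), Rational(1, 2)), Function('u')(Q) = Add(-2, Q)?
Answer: 0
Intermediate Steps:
Mul(Mul(81, Function('K')(Function('u')(4))), -5) = Mul(Mul(81, Pow(Add(-2, Add(-2, 4)), Rational(1, 2))), -5) = Mul(Mul(81, Pow(Add(-2, 2), Rational(1, 2))), -5) = Mul(Mul(81, Pow(0, Rational(1, 2))), -5) = Mul(Mul(81, 0), -5) = Mul(0, -5) = 0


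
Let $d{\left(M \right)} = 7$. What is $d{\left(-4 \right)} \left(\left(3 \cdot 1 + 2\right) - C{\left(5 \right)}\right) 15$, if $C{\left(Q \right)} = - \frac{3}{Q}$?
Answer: $588$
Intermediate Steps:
$d{\left(-4 \right)} \left(\left(3 \cdot 1 + 2\right) - C{\left(5 \right)}\right) 15 = 7 \left(\left(3 \cdot 1 + 2\right) - - \frac{3}{5}\right) 15 = 7 \left(\left(3 + 2\right) - \left(-3\right) \frac{1}{5}\right) 15 = 7 \left(5 - - \frac{3}{5}\right) 15 = 7 \left(5 + \frac{3}{5}\right) 15 = 7 \cdot \frac{28}{5} \cdot 15 = \frac{196}{5} \cdot 15 = 588$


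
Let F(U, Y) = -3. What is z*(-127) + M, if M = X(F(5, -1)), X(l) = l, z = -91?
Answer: 11554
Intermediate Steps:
M = -3
z*(-127) + M = -91*(-127) - 3 = 11557 - 3 = 11554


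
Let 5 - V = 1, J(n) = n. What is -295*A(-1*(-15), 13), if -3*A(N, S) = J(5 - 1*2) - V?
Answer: -295/3 ≈ -98.333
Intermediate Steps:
V = 4 (V = 5 - 1*1 = 5 - 1 = 4)
A(N, S) = ⅓ (A(N, S) = -((5 - 1*2) - 1*4)/3 = -((5 - 2) - 4)/3 = -(3 - 4)/3 = -⅓*(-1) = ⅓)
-295*A(-1*(-15), 13) = -295*⅓ = -295/3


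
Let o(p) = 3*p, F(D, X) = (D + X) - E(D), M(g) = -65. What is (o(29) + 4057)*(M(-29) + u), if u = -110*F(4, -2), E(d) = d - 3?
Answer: -725200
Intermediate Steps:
E(d) = -3 + d
F(D, X) = 3 + X (F(D, X) = (D + X) - (-3 + D) = (D + X) + (3 - D) = 3 + X)
u = -110 (u = -110*(3 - 2) = -110*1 = -110)
(o(29) + 4057)*(M(-29) + u) = (3*29 + 4057)*(-65 - 110) = (87 + 4057)*(-175) = 4144*(-175) = -725200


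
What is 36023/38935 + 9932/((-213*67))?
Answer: 9798601/42741645 ≈ 0.22925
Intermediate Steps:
36023/38935 + 9932/((-213*67)) = 36023*(1/38935) + 9932/(-14271) = 2771/2995 + 9932*(-1/14271) = 2771/2995 - 9932/14271 = 9798601/42741645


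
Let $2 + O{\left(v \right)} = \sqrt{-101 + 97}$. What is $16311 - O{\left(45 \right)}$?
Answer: $16313 - 2 i \approx 16313.0 - 2.0 i$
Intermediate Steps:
$O{\left(v \right)} = -2 + 2 i$ ($O{\left(v \right)} = -2 + \sqrt{-101 + 97} = -2 + \sqrt{-4} = -2 + 2 i$)
$16311 - O{\left(45 \right)} = 16311 - \left(-2 + 2 i\right) = 16311 + \left(2 - 2 i\right) = 16313 - 2 i$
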